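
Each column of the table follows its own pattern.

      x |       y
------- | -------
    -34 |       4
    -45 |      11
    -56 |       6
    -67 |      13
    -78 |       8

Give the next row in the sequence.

-89  15

Column x goes -34, -45, -56, -67, -78 → -89 (−11 each step).
For the column y, alternating steps +7, −5, +7, −5, …: 4, 11, 6, 13, 8 → 15.
Putting it together: -89  15.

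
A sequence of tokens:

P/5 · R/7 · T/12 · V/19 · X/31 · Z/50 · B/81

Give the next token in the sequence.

D/131

Letter goes P, R, T, V, X, Z, B → D (letters move forward 2 places in the alphabet, wrapping Z→A).
Second component — each term is the sum of the two before it: 5, 7, 12, 19, 31, 50, 81 → 131.
Putting it together: D/131.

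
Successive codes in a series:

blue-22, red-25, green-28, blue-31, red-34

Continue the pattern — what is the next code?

green-37

Colour — repeats blue → red → green: blue, red, green, blue, red → green.
For the second component, +3 each step: 22, 25, 28, 31, 34 → 37.
Putting it together: green-37.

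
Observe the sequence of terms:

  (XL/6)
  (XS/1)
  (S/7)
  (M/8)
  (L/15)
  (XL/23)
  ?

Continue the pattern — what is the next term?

(XS/38)

Size — repeats XL → XS → S → M → L: XL, XS, S, M, L, XL → XS.
Second coordinate: each term is the sum of the two before it; 6, 1, 7, 8, 15, 23 → 38.
Putting it together: (XS/38).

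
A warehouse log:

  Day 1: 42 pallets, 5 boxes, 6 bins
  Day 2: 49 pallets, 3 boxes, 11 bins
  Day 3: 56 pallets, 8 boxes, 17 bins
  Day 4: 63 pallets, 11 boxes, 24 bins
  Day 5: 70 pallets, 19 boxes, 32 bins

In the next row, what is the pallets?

77

Pallets: 42, 49, 56, 63, 70 → 77 (+7 each step).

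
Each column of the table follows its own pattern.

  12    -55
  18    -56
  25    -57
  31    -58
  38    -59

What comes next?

44  -60

First component goes 12, 18, 25, 31, 38 → 44 (alternating steps +6, +7, +6, +7, …).
For the second component, −1 each step: -55, -56, -57, -58, -59 → -60.
Putting it together: 44  -60.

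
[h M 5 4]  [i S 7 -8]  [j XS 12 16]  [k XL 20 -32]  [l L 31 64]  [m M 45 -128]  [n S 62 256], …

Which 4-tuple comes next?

Letter — letters move forward 1 place in the alphabet: h, i, j, k, l, m, n → o.
Size: repeats M → S → XS → XL → L, so M, S, XS, XL, L, M, S → XS.
Third coordinate: differences are 2, 5, 8, … (increasing by 3 each time), so 5, 7, 12, 20, 31, 45, 62 → 82.
Fourth coordinate: 4, -8, 16, -32, 64, -128, 256 → -512 (×(-2) each step).
So the next 4-tuple is [o XS 82 -512].

[o XS 82 -512]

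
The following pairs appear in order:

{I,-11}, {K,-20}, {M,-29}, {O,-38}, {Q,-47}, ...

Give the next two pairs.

{S,-56}, {U,-65}

Letter: I, K, M, O, Q → S → U (letters move forward 2 places in the alphabet).
Second value: -11, -20, -29, -38, -47 → -56 → -65 (−9 each step).
Putting the parts together: {S,-56} and then {U,-65}.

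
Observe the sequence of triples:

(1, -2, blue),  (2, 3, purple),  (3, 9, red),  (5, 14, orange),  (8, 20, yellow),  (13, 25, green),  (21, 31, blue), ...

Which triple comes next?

(34, 36, purple)

First coordinate: each term is the sum of the two before it, so 1, 2, 3, 5, 8, 13, 21 → 34.
Second coordinate — alternating steps +5, +6, +5, +6, …: -2, 3, 9, 14, 20, 25, 31 → 36.
Colour goes blue, purple, red, orange, yellow, green, blue → purple (repeats blue → purple → red → orange → yellow → green).
Putting it together: (34, 36, purple).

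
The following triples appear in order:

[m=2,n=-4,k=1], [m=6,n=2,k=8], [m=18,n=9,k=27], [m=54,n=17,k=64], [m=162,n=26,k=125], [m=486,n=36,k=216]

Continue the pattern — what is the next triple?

[m=1458,n=47,k=343]

M goes 2, 6, 18, 54, 162, 486 → 1458 (×3 each step).
For the n, differences are 6, 7, 8, … (increasing by 1 each time): -4, 2, 9, 17, 26, 36 → 47.
K — perfect cubes: 1³, 2³, 3³, …: 1, 8, 27, 64, 125, 216 → 343.
Putting it together: [m=1458,n=47,k=343].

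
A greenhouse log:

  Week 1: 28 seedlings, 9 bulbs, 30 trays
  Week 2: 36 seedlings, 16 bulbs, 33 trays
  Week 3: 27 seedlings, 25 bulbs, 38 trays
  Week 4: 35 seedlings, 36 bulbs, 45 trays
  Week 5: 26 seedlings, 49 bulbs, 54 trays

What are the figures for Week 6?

For the seedlings, alternating steps +8, −9, +8, −9, …: 28, 36, 27, 35, 26 → 34.
Bulbs — perfect squares: 3², 4², 5², …: 9, 16, 25, 36, 49 → 64.
Trays: differences are 3, 5, 7, … (increasing by 2 each time); 30, 33, 38, 45, 54 → 65.
Combining the parts gives 34 seedlings, 64 bulbs, 65 trays.

34 seedlings, 64 bulbs, 65 trays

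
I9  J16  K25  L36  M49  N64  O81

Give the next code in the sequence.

P100

Letter: letters move forward 1 place in the alphabet, so I, J, K, L, M, N, O → P.
Second component — perfect squares: 3², 4², 5², …: 9, 16, 25, 36, 49, 64, 81 → 100.
Combining the parts gives P100.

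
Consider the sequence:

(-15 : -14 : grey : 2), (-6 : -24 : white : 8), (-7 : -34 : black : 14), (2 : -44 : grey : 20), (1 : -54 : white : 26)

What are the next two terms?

First entry: alternating steps +9, −1, +9, −1, …; -15, -6, -7, 2, 1 → 10 → 9.
Second entry: −10 each step, so -14, -24, -34, -44, -54 → -64 → -74.
For the shade, repeats grey → white → black: grey, white, black, grey, white → black → grey.
For the fourth entry, +6 each step: 2, 8, 14, 20, 26 → 32 → 38.
So the next two terms are (10 : -64 : black : 32) and (9 : -74 : grey : 38).

(10 : -64 : black : 32), (9 : -74 : grey : 38)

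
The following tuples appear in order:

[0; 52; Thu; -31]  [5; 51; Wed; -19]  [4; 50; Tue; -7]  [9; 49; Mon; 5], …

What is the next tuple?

[8; 48; Sun; 17]

First slot: alternating steps +5, −1, +5, −1, …, so 0, 5, 4, 9 → 8.
Second slot: −1 each step; 52, 51, 50, 49 → 48.
Day: Thu, Wed, Tue, Mon → Sun (runs backward through the weekdays Mon→Sun).
Fourth slot: -31, -19, -7, 5 → 17 (+12 each step).
So the next tuple is [8; 48; Sun; 17].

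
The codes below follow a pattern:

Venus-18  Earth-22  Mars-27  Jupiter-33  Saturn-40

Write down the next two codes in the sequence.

Planet: runs through the planets Mercury→Neptune; Venus, Earth, Mars, Jupiter, Saturn → Uranus → Neptune.
For the second component, differences are 4, 5, 6, … (increasing by 1 each time): 18, 22, 27, 33, 40 → 48 → 57.
So the next two codes are Uranus-48 and Neptune-57.

Uranus-48 then Neptune-57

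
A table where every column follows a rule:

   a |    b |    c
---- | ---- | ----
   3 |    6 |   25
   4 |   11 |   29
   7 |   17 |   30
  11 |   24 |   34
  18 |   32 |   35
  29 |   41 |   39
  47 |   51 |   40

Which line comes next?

76  62  44

Column a: 3, 4, 7, 11, 18, 29, 47 → 76 (each term is the sum of the two before it).
Column b: differences are 5, 6, 7, … (increasing by 1 each time); 6, 11, 17, 24, 32, 41, 51 → 62.
Column c: alternating steps +4, +1, +4, +1, …; 25, 29, 30, 34, 35, 39, 40 → 44.
Putting it together: 76  62  44.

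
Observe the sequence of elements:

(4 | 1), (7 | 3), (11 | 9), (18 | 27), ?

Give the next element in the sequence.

(29 | 81)

First entry goes 4, 7, 11, 18 → 29 (each term is the sum of the two before it).
Second entry: ×3 each step, so 1, 3, 9, 27 → 81.
So the next element is (29 | 81).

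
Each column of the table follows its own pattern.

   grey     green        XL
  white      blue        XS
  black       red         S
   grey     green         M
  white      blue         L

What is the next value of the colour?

Colour: green, blue, red, green, blue → red (repeats green → blue → red).

red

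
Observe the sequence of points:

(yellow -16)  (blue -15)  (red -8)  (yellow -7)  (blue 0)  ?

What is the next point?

(red 1)

Colour — repeats yellow → blue → red: yellow, blue, red, yellow, blue → red.
For the second component, alternating steps +1, +7, +1, +7, …: -16, -15, -8, -7, 0 → 1.
Putting it together: (red 1).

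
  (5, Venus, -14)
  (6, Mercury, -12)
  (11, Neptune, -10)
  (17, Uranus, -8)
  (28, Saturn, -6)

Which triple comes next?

(45, Jupiter, -4)

First component — each term is the sum of the two before it: 5, 6, 11, 17, 28 → 45.
Planet: runs backward through the planets Mercury→Neptune, so Venus, Mercury, Neptune, Uranus, Saturn → Jupiter.
Third component: +2 each step; -14, -12, -10, -8, -6 → -4.
Putting it together: (45, Jupiter, -4).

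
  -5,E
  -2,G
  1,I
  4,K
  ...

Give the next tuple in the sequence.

7,M

First entry: +3 each step, so -5, -2, 1, 4 → 7.
Letter goes E, G, I, K → M (letters move forward 2 places in the alphabet).
Combining the parts gives 7,M.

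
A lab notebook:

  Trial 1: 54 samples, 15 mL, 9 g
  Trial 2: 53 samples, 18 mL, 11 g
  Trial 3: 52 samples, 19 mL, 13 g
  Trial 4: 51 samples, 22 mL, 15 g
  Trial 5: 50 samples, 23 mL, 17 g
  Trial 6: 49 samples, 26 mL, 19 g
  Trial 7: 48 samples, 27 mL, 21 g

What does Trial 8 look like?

Samples goes 54, 53, 52, 51, 50, 49, 48 → 47 (−1 each step).
ML goes 15, 18, 19, 22, 23, 26, 27 → 30 (alternating steps +3, +1, +3, +1, …).
G — +2 each step: 9, 11, 13, 15, 17, 19, 21 → 23.
So the next line is 47 samples, 30 mL, 23 g.

47 samples, 30 mL, 23 g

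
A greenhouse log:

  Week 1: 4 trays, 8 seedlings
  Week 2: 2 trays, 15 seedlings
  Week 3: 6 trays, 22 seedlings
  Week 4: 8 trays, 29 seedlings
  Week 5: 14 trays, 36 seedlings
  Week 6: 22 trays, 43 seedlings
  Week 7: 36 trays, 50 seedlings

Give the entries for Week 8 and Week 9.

Trays — each term is the sum of the two before it: 4, 2, 6, 8, 14, 22, 36 → 58 → 94.
Seedlings goes 8, 15, 22, 29, 36, 43, 50 → 57 → 64 (+7 each step).
So the next two records are 58 trays, 57 seedlings and 94 trays, 64 seedlings.

58 trays, 57 seedlings; 94 trays, 64 seedlings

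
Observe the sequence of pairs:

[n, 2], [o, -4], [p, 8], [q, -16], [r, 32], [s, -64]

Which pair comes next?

[t, 128]

Letter: n, o, p, q, r, s → t (letters move forward 1 place in the alphabet).
Second part goes 2, -4, 8, -16, 32, -64 → 128 (×(-2) each step).
So the next pair is [t, 128].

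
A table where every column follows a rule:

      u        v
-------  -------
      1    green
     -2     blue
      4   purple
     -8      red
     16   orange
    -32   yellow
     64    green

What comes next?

-128  blue

Column u — ×(-2) each step: 1, -2, 4, -8, 16, -32, 64 → -128.
Column v goes green, blue, purple, red, orange, yellow, green → blue (repeats green → blue → purple → red → orange → yellow).
Putting it together: -128  blue.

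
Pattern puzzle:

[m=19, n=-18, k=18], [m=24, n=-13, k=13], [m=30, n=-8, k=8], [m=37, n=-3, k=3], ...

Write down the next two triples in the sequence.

M: differences are 5, 6, 7, … (increasing by 1 each time); 19, 24, 30, 37 → 45 → 54.
For the n, +5 each step: -18, -13, -8, -3 → 2 → 7.
K: always the negative of the n; 18, 13, 8, 3 → -2 → -7.
Putting the parts together: [m=45, n=2, k=-2] and then [m=54, n=7, k=-7].

[m=45, n=2, k=-2], [m=54, n=7, k=-7]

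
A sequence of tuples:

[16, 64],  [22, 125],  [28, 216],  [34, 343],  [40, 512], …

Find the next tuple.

First component goes 16, 22, 28, 34, 40 → 46 (+6 each step).
Second component — perfect cubes: 4³, 5³, 6³, …: 64, 125, 216, 343, 512 → 729.
Combining the parts gives [46, 729].

[46, 729]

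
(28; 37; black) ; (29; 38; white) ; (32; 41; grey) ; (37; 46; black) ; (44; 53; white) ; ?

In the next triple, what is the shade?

Shade: black, white, grey, black, white → grey (repeats black → white → grey).

grey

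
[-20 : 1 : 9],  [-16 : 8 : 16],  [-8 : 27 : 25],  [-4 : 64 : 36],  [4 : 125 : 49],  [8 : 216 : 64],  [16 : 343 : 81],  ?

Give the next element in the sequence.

[20 : 512 : 100]

First coordinate: alternating steps +4, +8, +4, +8, …, so -20, -16, -8, -4, 4, 8, 16 → 20.
Second coordinate — perfect cubes: 1³, 2³, 3³, …: 1, 8, 27, 64, 125, 216, 343 → 512.
Third coordinate: perfect squares: 3², 4², 5², …; 9, 16, 25, 36, 49, 64, 81 → 100.
So the next element is [20 : 512 : 100].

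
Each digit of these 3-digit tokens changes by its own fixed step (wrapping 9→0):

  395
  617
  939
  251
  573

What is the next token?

For the first digit, +3 each step, mod 10: 3, 6, 9, 2, 5 → 8.
Second digit goes 9, 1, 3, 5, 7 → 9 (+2 each step, mod 10).
Third digit: +2 each step, mod 10, so 5, 7, 9, 1, 3 → 5.
So the next token is 895.

895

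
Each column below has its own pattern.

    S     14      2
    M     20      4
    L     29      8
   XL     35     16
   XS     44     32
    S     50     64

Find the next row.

M  59  128

Size: repeats S → M → L → XL → XS, so S, M, L, XL, XS, S → M.
Second component: alternating steps +6, +9, +6, +9, …; 14, 20, 29, 35, 44, 50 → 59.
For the third component, ×2 each step: 2, 4, 8, 16, 32, 64 → 128.
Putting it together: M  59  128.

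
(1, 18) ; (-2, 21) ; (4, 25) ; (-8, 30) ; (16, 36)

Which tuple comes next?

(-32, 43)

First slot: ×(-2) each step; 1, -2, 4, -8, 16 → -32.
Second slot goes 18, 21, 25, 30, 36 → 43 (differences are 3, 4, 5, … (increasing by 1 each time)).
Combining the parts gives (-32, 43).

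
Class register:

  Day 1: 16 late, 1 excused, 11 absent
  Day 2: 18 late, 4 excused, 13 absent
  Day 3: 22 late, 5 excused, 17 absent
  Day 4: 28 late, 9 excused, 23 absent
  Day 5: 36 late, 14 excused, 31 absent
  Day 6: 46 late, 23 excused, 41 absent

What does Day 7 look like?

Late — differences are 2, 4, 6, … (increasing by 2 each time): 16, 18, 22, 28, 36, 46 → 58.
Excused: each term is the sum of the two before it, so 1, 4, 5, 9, 14, 23 → 37.
Absent — always 5 less than the late: 11, 13, 17, 23, 31, 41 → 53.
So the next line is 58 late, 37 excused, 53 absent.

58 late, 37 excused, 53 absent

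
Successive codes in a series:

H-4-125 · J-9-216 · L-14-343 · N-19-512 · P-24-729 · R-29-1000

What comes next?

T-34-1331

Letter: letters move forward 2 places in the alphabet; H, J, L, N, P, R → T.
Second component: +5 each step; 4, 9, 14, 19, 24, 29 → 34.
Third component goes 125, 216, 343, 512, 729, 1000 → 1331 (perfect cubes: 5³, 6³, 7³, …).
So the next code is T-34-1331.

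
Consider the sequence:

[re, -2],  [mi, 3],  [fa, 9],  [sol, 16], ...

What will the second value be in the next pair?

24

Second value goes -2, 3, 9, 16 → 24 (differences are 5, 6, 7, … (increasing by 1 each time)).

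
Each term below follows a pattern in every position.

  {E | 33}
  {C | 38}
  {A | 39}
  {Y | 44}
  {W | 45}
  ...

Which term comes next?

Letter: letters move back 2 places in the alphabet, wrapping A→Z, so E, C, A, Y, W → U.
Second value — alternating steps +5, +1, +5, +1, …: 33, 38, 39, 44, 45 → 50.
So the next term is {U | 50}.

{U | 50}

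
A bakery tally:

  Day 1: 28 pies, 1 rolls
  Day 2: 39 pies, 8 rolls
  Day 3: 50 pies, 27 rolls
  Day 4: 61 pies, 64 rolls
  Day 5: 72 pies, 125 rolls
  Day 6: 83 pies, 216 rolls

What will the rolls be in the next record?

Rolls: 1, 8, 27, 64, 125, 216 → 343 (perfect cubes: 1³, 2³, 3³, …).

343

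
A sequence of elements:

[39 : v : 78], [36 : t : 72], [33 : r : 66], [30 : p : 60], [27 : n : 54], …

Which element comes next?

[24 : l : 48]

First slot — −3 each step: 39, 36, 33, 30, 27 → 24.
For the letter, letters move back 2 places in the alphabet: v, t, r, p, n → l.
Third slot goes 78, 72, 66, 60, 54 → 48 (always 2 × the first slot).
So the next element is [24 : l : 48].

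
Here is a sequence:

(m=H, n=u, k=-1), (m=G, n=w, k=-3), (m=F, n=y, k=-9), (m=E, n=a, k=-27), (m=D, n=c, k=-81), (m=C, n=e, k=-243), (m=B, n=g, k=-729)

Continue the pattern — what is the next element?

(m=A, n=i, k=-2187)

M goes H, G, F, E, D, C, B → A (letters move back 1 place in the alphabet).
N goes u, w, y, a, c, e, g → i (letters move forward 2 places in the alphabet, wrapping Z→A).
K goes -1, -3, -9, -27, -81, -243, -729 → -2187 (×3 each step).
Combining the parts gives (m=A, n=i, k=-2187).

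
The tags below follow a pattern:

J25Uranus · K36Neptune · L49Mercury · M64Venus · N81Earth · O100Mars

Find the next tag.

P121Jupiter

Letter: J, K, L, M, N, O → P (letters move forward 1 place in the alphabet).
Second component: perfect squares: 5², 6², 7², …, so 25, 36, 49, 64, 81, 100 → 121.
Planet — runs through the planets Mercury→Neptune: Uranus, Neptune, Mercury, Venus, Earth, Mars → Jupiter.
So the next tag is P121Jupiter.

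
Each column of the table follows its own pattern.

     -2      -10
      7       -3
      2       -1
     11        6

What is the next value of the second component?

Second component: alternating steps +7, +2, +7, +2, …; -10, -3, -1, 6 → 8.

8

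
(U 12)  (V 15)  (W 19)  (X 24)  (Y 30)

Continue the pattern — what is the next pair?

Letter: U, V, W, X, Y → Z (letters move forward 1 place in the alphabet).
Second entry: differences are 3, 4, 5, … (increasing by 1 each time), so 12, 15, 19, 24, 30 → 37.
Combining the parts gives (Z 37).

(Z 37)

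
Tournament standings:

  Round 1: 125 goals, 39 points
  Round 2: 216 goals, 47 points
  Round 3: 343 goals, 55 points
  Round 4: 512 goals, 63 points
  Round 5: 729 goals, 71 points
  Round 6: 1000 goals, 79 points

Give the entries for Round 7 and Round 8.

Goals: perfect cubes: 5³, 6³, 7³, …, so 125, 216, 343, 512, 729, 1000 → 1331 → 1728.
Points: 39, 47, 55, 63, 71, 79 → 87 → 95 (+8 each step).
So the next two lines are 1331 goals, 87 points and 1728 goals, 95 points.

1331 goals, 87 points; 1728 goals, 95 points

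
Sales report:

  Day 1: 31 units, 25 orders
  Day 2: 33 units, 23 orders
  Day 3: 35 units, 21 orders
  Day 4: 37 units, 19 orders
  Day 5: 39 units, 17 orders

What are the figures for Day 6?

41 units, 15 orders

Units goes 31, 33, 35, 37, 39 → 41 (+2 each step).
Orders: 25, 23, 21, 19, 17 → 15 (together with the units always sums to 56).
So the next line is 41 units, 15 orders.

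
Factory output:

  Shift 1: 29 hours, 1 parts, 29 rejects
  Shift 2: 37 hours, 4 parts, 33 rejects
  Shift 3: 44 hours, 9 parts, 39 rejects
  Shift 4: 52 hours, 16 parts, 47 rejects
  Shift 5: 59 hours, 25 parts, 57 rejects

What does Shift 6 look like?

67 hours, 36 parts, 69 rejects

Hours goes 29, 37, 44, 52, 59 → 67 (alternating steps +8, +7, +8, +7, …).
For the parts, perfect squares: 1², 2², 3², …: 1, 4, 9, 16, 25 → 36.
Rejects — differences are 4, 6, 8, … (increasing by 2 each time): 29, 33, 39, 47, 57 → 69.
Putting it together: 67 hours, 36 parts, 69 rejects.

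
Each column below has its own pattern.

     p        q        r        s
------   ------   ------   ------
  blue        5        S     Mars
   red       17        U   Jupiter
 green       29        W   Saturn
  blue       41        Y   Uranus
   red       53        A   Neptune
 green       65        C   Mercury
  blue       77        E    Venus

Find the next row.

red  89  G  Earth

Column p: repeats blue → red → green; blue, red, green, blue, red, green, blue → red.
Column q: +12 each step, so 5, 17, 29, 41, 53, 65, 77 → 89.
For the column r, letters move forward 2 places in the alphabet, wrapping Z→A: S, U, W, Y, A, C, E → G.
For the column s, runs through the planets Mercury→Neptune: Mars, Jupiter, Saturn, Uranus, Neptune, Mercury, Venus → Earth.
So the next row is red  89  G  Earth.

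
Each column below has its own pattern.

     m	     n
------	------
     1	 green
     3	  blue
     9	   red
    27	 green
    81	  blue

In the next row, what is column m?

243

Column m — ×3 each step: 1, 3, 9, 27, 81 → 243.
Column n — repeats green → blue → red: green, blue, red, green, blue → red.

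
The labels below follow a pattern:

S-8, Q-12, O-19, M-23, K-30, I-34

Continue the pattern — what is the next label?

G-41

Letter: S, Q, O, M, K, I → G (letters move back 2 places in the alphabet).
Second component — alternating steps +4, +7, +4, +7, …: 8, 12, 19, 23, 30, 34 → 41.
Combining the parts gives G-41.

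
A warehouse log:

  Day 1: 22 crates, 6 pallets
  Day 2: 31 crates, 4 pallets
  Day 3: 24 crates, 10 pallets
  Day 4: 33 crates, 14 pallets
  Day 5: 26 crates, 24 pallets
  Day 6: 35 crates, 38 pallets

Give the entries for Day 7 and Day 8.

Crates: 22, 31, 24, 33, 26, 35 → 28 → 37 (alternating steps +9, −7, +9, −7, …).
Pallets: each term is the sum of the two before it; 6, 4, 10, 14, 24, 38 → 62 → 100.
Putting the parts together: 28 crates, 62 pallets and then 37 crates, 100 pallets.

28 crates, 62 pallets; 37 crates, 100 pallets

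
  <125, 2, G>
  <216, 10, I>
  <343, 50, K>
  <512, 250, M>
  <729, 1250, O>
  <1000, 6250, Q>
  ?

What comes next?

First entry: perfect cubes: 5³, 6³, 7³, …; 125, 216, 343, 512, 729, 1000 → 1331.
Second entry — ×5 each step: 2, 10, 50, 250, 1250, 6250 → 31250.
Letter: letters move forward 2 places in the alphabet, so G, I, K, M, O, Q → S.
Combining the parts gives <1331, 31250, S>.

<1331, 31250, S>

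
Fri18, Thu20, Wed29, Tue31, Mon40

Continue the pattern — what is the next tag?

Sun42

Day: runs backward through the weekdays Mon→Sun; Fri, Thu, Wed, Tue, Mon → Sun.
Second component: alternating steps +2, +9, +2, +9, …, so 18, 20, 29, 31, 40 → 42.
Combining the parts gives Sun42.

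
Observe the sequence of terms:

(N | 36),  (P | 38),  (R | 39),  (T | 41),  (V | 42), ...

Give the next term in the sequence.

(X | 44)

Letter: N, P, R, T, V → X (letters move forward 2 places in the alphabet).
For the second slot, alternating steps +2, +1, +2, +1, …: 36, 38, 39, 41, 42 → 44.
So the next term is (X | 44).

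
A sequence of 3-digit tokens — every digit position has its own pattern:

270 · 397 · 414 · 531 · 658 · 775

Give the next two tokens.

First digit goes 2, 3, 4, 5, 6, 7 → 8 → 9 (+1 each step, mod 10).
For the second digit, +2 each step, mod 10: 7, 9, 1, 3, 5, 7 → 9 → 1.
Third digit: −3 each step, mod 10; 0, 7, 4, 1, 8, 5 → 2 → 9.
Putting the parts together: 892 and then 919.

892, 919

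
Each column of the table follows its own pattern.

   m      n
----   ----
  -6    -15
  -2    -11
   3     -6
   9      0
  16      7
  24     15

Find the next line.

33  24

Column m — differences are 4, 5, 6, … (increasing by 1 each time): -6, -2, 3, 9, 16, 24 → 33.
Column n: always 9 less than the column m; -15, -11, -6, 0, 7, 15 → 24.
Putting it together: 33  24.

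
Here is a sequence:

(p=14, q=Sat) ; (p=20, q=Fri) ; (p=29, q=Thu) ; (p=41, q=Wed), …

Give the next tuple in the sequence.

(p=56, q=Tue)

P: differences are 6, 9, 12, … (increasing by 3 each time), so 14, 20, 29, 41 → 56.
Q goes Sat, Fri, Thu, Wed → Tue (runs backward through the weekdays Mon→Sun).
Putting it together: (p=56, q=Tue).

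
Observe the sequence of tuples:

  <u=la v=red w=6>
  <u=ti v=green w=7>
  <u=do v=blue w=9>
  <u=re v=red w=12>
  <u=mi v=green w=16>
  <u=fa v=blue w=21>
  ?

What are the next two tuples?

<u=sol v=red w=27>, <u=la v=green w=34>

For the u, runs through the solfège scale do→ti: la, ti, do, re, mi, fa → sol → la.
For the v, repeats red → green → blue: red, green, blue, red, green, blue → red → green.
W: 6, 7, 9, 12, 16, 21 → 27 → 34 (differences are 1, 2, 3, … (increasing by 1 each time)).
So the next two tuples are <u=sol v=red w=27> and <u=la v=green w=34>.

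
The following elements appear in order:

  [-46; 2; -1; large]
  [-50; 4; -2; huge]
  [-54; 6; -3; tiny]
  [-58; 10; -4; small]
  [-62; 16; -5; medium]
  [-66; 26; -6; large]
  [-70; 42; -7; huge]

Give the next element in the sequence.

First coordinate: -46, -50, -54, -58, -62, -66, -70 → -74 (−4 each step).
Second coordinate: 2, 4, 6, 10, 16, 26, 42 → 68 (each term is the sum of the two before it).
Third coordinate: −1 each step; -1, -2, -3, -4, -5, -6, -7 → -8.
Size goes large, huge, tiny, small, medium, large, huge → tiny (repeats large → huge → tiny → small → medium).
Combining the parts gives [-74; 68; -8; tiny].

[-74; 68; -8; tiny]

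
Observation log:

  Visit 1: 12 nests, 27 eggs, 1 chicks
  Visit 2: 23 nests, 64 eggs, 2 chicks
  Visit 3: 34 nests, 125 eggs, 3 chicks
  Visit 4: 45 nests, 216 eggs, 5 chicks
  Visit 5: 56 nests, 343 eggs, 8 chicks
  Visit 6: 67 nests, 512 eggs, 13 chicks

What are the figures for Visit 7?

Nests: +11 each step; 12, 23, 34, 45, 56, 67 → 78.
For the eggs, perfect cubes: 3³, 4³, 5³, …: 27, 64, 125, 216, 343, 512 → 729.
Chicks: 1, 2, 3, 5, 8, 13 → 21 (each term is the sum of the two before it).
Putting it together: 78 nests, 729 eggs, 21 chicks.

78 nests, 729 eggs, 21 chicks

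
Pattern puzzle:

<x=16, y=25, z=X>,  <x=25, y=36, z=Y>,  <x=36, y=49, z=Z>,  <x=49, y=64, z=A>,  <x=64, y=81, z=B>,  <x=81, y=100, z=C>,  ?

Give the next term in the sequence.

<x=100, y=121, z=D>

For the x, perfect squares: 4², 5², 6², …: 16, 25, 36, 49, 64, 81 → 100.
For the y, perfect squares: 5², 6², 7², …: 25, 36, 49, 64, 81, 100 → 121.
Z: letters move forward 1 place in the alphabet, wrapping Z→A, so X, Y, Z, A, B, C → D.
So the next term is <x=100, y=121, z=D>.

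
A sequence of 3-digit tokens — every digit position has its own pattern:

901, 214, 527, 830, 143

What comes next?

456

First digit: +3 each step, mod 10, so 9, 2, 5, 8, 1 → 4.
For the second digit, +1 each step, mod 10: 0, 1, 2, 3, 4 → 5.
Third digit — +3 each step, mod 10: 1, 4, 7, 0, 3 → 6.
So the next token is 456.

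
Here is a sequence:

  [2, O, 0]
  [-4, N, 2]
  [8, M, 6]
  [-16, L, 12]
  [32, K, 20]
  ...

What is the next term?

For the first coordinate, ×(-2) each step: 2, -4, 8, -16, 32 → -64.
Letter: letters move back 1 place in the alphabet; O, N, M, L, K → J.
Third coordinate: differences are 2, 4, 6, … (increasing by 2 each time); 0, 2, 6, 12, 20 → 30.
So the next term is [-64, J, 30].

[-64, J, 30]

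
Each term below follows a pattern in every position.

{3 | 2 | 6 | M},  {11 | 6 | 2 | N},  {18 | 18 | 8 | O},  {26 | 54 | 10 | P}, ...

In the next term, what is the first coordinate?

33

First coordinate — alternating steps +8, +7, +8, +7, …: 3, 11, 18, 26 → 33.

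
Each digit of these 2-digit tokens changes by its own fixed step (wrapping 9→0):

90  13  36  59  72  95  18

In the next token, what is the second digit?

Second digit: 0, 3, 6, 9, 2, 5, 8 → 1 (+3 each step, mod 10).

1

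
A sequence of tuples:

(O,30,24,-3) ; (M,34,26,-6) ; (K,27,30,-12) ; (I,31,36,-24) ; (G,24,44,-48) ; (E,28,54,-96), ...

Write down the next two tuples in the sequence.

(C,21,66,-192), (A,25,80,-384)

Letter: letters move back 2 places in the alphabet; O, M, K, I, G, E → C → A.
For the second component, alternating steps +4, −7, +4, −7, …: 30, 34, 27, 31, 24, 28 → 21 → 25.
Third component: differences are 2, 4, 6, … (increasing by 2 each time); 24, 26, 30, 36, 44, 54 → 66 → 80.
Fourth component goes -3, -6, -12, -24, -48, -96 → -192 → -384 (×2 each step).
Putting the parts together: (C,21,66,-192) and then (A,25,80,-384).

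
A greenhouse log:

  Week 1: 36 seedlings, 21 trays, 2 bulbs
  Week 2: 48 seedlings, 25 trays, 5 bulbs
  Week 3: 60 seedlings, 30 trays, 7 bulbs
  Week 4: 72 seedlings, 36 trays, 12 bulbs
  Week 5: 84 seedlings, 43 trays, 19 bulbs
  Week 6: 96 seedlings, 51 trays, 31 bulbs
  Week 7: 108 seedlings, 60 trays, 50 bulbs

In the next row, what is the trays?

Trays — differences are 4, 5, 6, … (increasing by 1 each time): 21, 25, 30, 36, 43, 51, 60 → 70.

70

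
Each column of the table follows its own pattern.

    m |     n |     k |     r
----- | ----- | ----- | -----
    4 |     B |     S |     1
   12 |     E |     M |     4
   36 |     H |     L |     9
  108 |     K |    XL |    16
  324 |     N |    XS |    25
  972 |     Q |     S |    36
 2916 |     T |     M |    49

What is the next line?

8748  W  L  64

Column m: 4, 12, 36, 108, 324, 972, 2916 → 8748 (×3 each step).
Column n goes B, E, H, K, N, Q, T → W (letters move forward 3 places in the alphabet).
For the column k, repeats S → M → L → XL → XS: S, M, L, XL, XS, S, M → L.
Column r: 1, 4, 9, 16, 25, 36, 49 → 64 (perfect squares: 1², 2², 3², …).
Combining the parts gives 8748  W  L  64.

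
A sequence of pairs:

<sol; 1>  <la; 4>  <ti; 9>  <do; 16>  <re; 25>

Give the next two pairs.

<mi; 36>, <fa; 49>

Note: sol, la, ti, do, re → mi → fa (runs through the solfège scale do→ti).
For the second part, perfect squares: 1², 2², 3², …: 1, 4, 9, 16, 25 → 36 → 49.
Putting the parts together: <mi; 36> and then <fa; 49>.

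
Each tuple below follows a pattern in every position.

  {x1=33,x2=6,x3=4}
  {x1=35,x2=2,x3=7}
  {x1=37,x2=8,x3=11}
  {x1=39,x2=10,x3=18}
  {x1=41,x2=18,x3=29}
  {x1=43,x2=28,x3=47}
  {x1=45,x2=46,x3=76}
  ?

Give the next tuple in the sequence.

X1 — +2 each step: 33, 35, 37, 39, 41, 43, 45 → 47.
For the x2, each term is the sum of the two before it: 6, 2, 8, 10, 18, 28, 46 → 74.
X3 — each term is the sum of the two before it: 4, 7, 11, 18, 29, 47, 76 → 123.
Combining the parts gives {x1=47,x2=74,x3=123}.

{x1=47,x2=74,x3=123}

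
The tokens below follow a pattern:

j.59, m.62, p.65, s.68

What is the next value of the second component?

71

Second component — +3 each step: 59, 62, 65, 68 → 71.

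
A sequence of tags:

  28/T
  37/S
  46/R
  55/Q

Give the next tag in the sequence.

64/P

For the first component, +9 each step: 28, 37, 46, 55 → 64.
Letter goes T, S, R, Q → P (letters move back 1 place in the alphabet).
Putting it together: 64/P.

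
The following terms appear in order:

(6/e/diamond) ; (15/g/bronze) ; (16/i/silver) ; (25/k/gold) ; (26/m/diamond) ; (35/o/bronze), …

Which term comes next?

First component: 6, 15, 16, 25, 26, 35 → 36 (alternating steps +9, +1, +9, +1, …).
Letter: letters move forward 2 places in the alphabet, so e, g, i, k, m, o → q.
Rank: repeats diamond → bronze → silver → gold, so diamond, bronze, silver, gold, diamond, bronze → silver.
Putting it together: (36/q/silver).

(36/q/silver)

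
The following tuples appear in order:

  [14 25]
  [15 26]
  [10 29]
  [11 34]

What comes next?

First value goes 14, 15, 10, 11 → 6 (alternating steps +1, −5, +1, −5, …).
Second value goes 25, 26, 29, 34 → 41 (differences are 1, 3, 5, … (increasing by 2 each time)).
So the next tuple is [6 41].

[6 41]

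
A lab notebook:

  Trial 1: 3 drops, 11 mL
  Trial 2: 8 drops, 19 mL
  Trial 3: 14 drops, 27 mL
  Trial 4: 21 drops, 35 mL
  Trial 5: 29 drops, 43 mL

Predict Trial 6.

Drops: differences are 5, 6, 7, … (increasing by 1 each time), so 3, 8, 14, 21, 29 → 38.
ML — +8 each step: 11, 19, 27, 35, 43 → 51.
Combining the parts gives 38 drops, 51 mL.

38 drops, 51 mL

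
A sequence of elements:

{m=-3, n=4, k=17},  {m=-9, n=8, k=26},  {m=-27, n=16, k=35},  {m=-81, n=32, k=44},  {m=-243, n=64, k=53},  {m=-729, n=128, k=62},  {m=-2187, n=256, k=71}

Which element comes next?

M — ×3 each step: -3, -9, -27, -81, -243, -729, -2187 → -6561.
For the n, ×2 each step: 4, 8, 16, 32, 64, 128, 256 → 512.
K: 17, 26, 35, 44, 53, 62, 71 → 80 (+9 each step).
Combining the parts gives {m=-6561, n=512, k=80}.

{m=-6561, n=512, k=80}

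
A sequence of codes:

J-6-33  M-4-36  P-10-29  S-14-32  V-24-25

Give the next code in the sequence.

Letter: letters move forward 3 places in the alphabet, so J, M, P, S, V → Y.
Second component — each term is the sum of the two before it: 6, 4, 10, 14, 24 → 38.
For the third component, alternating steps +3, −7, +3, −7, …: 33, 36, 29, 32, 25 → 28.
Putting it together: Y-38-28.

Y-38-28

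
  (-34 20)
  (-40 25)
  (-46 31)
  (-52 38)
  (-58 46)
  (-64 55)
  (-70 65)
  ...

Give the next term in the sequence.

First coordinate: -34, -40, -46, -52, -58, -64, -70 → -76 (−6 each step).
For the second coordinate, differences are 5, 6, 7, … (increasing by 1 each time): 20, 25, 31, 38, 46, 55, 65 → 76.
Combining the parts gives (-76 76).

(-76 76)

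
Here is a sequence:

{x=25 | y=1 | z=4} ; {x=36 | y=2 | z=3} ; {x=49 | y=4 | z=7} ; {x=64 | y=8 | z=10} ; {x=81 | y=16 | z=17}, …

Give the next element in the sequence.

{x=100 | y=32 | z=27}

X — perfect squares: 5², 6², 7², …: 25, 36, 49, 64, 81 → 100.
Y — ×2 each step: 1, 2, 4, 8, 16 → 32.
Z: each term is the sum of the two before it, so 4, 3, 7, 10, 17 → 27.
Combining the parts gives {x=100 | y=32 | z=27}.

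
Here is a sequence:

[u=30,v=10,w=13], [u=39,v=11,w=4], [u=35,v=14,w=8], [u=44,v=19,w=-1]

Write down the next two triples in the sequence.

For the u, alternating steps +9, −4, +9, −4, …: 30, 39, 35, 44 → 40 → 49.
V — differences are 1, 3, 5, … (increasing by 2 each time): 10, 11, 14, 19 → 26 → 35.
W: together with the u always sums to 43; 13, 4, 8, -1 → 3 → -6.
So the next two triples are [u=40,v=26,w=3] and [u=49,v=35,w=-6].

[u=40,v=26,w=3], [u=49,v=35,w=-6]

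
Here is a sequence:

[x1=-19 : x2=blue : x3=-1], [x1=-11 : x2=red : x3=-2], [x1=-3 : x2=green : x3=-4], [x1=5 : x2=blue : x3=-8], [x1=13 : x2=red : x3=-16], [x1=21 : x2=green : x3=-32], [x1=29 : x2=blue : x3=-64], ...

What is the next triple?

[x1=37 : x2=red : x3=-128]

For the x1, +8 each step: -19, -11, -3, 5, 13, 21, 29 → 37.
X2 goes blue, red, green, blue, red, green, blue → red (repeats blue → red → green).
X3: ×2 each step; -1, -2, -4, -8, -16, -32, -64 → -128.
So the next triple is [x1=37 : x2=red : x3=-128].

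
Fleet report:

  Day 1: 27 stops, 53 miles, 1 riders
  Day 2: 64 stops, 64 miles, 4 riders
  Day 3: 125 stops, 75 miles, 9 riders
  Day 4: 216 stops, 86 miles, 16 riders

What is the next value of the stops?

Stops: perfect cubes: 3³, 4³, 5³, …; 27, 64, 125, 216 → 343.

343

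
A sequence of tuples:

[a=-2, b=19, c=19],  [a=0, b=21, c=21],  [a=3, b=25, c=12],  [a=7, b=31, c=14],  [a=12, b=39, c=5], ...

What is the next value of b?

49

A: differences are 2, 3, 4, … (increasing by 1 each time); -2, 0, 3, 7, 12 → 18.
B — differences are 2, 4, 6, … (increasing by 2 each time): 19, 21, 25, 31, 39 → 49.
C goes 19, 21, 12, 14, 5 → 7 (alternating steps +2, −9, +2, −9, …).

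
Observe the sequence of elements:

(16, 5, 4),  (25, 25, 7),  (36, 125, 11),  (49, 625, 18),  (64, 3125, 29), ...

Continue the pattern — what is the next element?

For the first slot, perfect squares: 4², 5², 6², …: 16, 25, 36, 49, 64 → 81.
Second slot: ×5 each step, so 5, 25, 125, 625, 3125 → 15625.
For the third slot, each term is the sum of the two before it: 4, 7, 11, 18, 29 → 47.
Combining the parts gives (81, 15625, 47).

(81, 15625, 47)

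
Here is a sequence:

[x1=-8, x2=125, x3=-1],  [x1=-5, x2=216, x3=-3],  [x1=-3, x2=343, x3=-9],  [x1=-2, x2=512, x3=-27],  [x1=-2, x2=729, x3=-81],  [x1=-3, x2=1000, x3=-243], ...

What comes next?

X1 goes -8, -5, -3, -2, -2, -3 → -5 (differences are 3, 2, 1, … (decreasing by 1 each time)).
X2 — perfect cubes: 5³, 6³, 7³, …: 125, 216, 343, 512, 729, 1000 → 1331.
X3: ×3 each step, so -1, -3, -9, -27, -81, -243 → -729.
Putting it together: [x1=-5, x2=1331, x3=-729].

[x1=-5, x2=1331, x3=-729]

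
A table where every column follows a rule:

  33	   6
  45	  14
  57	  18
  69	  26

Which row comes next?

First component — +12 each step: 33, 45, 57, 69 → 81.
For the second component, alternating steps +8, +4, +8, +4, …: 6, 14, 18, 26 → 30.
So the next row is 81  30.

81  30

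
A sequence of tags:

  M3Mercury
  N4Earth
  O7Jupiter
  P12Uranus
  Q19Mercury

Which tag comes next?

R28Earth

Letter: letters move forward 1 place in the alphabet; M, N, O, P, Q → R.
Second component: 3, 4, 7, 12, 19 → 28 (differences are 1, 3, 5, … (increasing by 2 each time)).
Planet goes Mercury, Earth, Jupiter, Uranus, Mercury → Earth (repeats Mercury → Earth → Jupiter → Uranus).
Combining the parts gives R28Earth.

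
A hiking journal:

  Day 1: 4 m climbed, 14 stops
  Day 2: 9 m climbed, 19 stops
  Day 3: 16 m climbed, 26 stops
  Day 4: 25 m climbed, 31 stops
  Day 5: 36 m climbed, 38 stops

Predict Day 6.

M climbed goes 4, 9, 16, 25, 36 → 49 (perfect squares: 2², 3², 4², …).
For the stops, alternating steps +5, +7, +5, +7, …: 14, 19, 26, 31, 38 → 43.
So the next row is 49 m climbed, 43 stops.

49 m climbed, 43 stops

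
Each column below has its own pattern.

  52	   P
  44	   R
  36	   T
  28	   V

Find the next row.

First component: −8 each step, so 52, 44, 36, 28 → 20.
For the letter, letters move forward 2 places in the alphabet: P, R, T, V → X.
So the next row is 20  X.

20  X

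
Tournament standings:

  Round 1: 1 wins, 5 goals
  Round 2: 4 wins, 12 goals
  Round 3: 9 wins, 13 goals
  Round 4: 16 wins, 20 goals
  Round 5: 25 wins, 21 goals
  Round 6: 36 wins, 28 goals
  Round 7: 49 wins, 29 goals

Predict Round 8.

64 wins, 36 goals

Wins goes 1, 4, 9, 16, 25, 36, 49 → 64 (perfect squares: 1², 2², 3², …).
Goals: alternating steps +7, +1, +7, +1, …, so 5, 12, 13, 20, 21, 28, 29 → 36.
Putting it together: 64 wins, 36 goals.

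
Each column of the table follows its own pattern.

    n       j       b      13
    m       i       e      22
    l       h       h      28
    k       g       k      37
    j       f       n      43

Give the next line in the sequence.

First letter: letters move back 1 place in the alphabet; n, m, l, k, j → i.
Second letter: letters move back 1 place in the alphabet, so j, i, h, g, f → e.
Third letter — letters move forward 3 places in the alphabet: b, e, h, k, n → q.
Fourth component goes 13, 22, 28, 37, 43 → 52 (alternating steps +9, +6, +9, +6, …).
So the next line is i  e  q  52.

i  e  q  52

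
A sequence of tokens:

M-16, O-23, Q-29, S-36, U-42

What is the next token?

W-49

Letter: letters move forward 2 places in the alphabet, so M, O, Q, S, U → W.
Second component: alternating steps +7, +6, +7, +6, …; 16, 23, 29, 36, 42 → 49.
Putting it together: W-49.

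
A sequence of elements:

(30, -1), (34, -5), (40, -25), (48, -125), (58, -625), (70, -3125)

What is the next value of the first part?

First part: differences are 4, 6, 8, … (increasing by 2 each time); 30, 34, 40, 48, 58, 70 → 84.
For the second part, ×5 each step: -1, -5, -25, -125, -625, -3125 → -15625.

84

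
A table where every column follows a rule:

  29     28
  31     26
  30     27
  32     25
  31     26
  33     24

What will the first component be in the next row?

32

First component: alternating steps +2, −1, +2, −1, …, so 29, 31, 30, 32, 31, 33 → 32.
For the second component, together with the first component always sums to 57: 28, 26, 27, 25, 26, 24 → 25.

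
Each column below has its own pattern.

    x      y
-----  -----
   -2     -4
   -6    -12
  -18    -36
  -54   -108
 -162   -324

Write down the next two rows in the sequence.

Column x: ×3 each step, so -2, -6, -18, -54, -162 → -486 → -1458.
Column y: always 2 × the column x; -4, -12, -36, -108, -324 → -972 → -2916.
Putting the parts together: -486  -972 and then -1458  -2916.

-486  -972; -1458  -2916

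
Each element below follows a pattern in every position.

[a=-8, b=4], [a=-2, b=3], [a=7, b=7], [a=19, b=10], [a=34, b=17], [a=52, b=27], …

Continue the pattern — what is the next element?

[a=73, b=44]

For the a, differences are 6, 9, 12, … (increasing by 3 each time): -8, -2, 7, 19, 34, 52 → 73.
B: each term is the sum of the two before it, so 4, 3, 7, 10, 17, 27 → 44.
So the next element is [a=73, b=44].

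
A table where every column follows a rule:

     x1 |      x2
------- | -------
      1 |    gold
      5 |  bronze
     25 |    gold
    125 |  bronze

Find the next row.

625  gold

Column x1: ×5 each step; 1, 5, 25, 125 → 625.
Column x2: gold, bronze, gold, bronze → gold (alternates gold ↔ bronze).
Combining the parts gives 625  gold.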